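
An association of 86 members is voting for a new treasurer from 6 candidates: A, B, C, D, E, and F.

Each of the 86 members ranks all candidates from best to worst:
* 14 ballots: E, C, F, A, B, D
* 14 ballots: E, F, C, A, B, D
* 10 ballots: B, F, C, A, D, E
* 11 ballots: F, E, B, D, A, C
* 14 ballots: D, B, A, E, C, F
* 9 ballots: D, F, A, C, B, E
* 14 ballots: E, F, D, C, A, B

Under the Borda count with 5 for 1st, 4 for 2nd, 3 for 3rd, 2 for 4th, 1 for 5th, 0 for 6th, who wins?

A: 14×2 + 14×2 + 10×2 + 11×1 + 14×3 + 9×3 + 14×1 = 170
B: 14×1 + 14×1 + 10×5 + 11×3 + 14×4 + 9×1 + 14×0 = 176
C: 14×4 + 14×3 + 10×3 + 11×0 + 14×1 + 9×2 + 14×2 = 188
D: 14×0 + 14×0 + 10×1 + 11×2 + 14×5 + 9×5 + 14×3 = 189
E: 14×5 + 14×5 + 10×0 + 11×4 + 14×2 + 9×0 + 14×5 = 282
F: 14×3 + 14×4 + 10×4 + 11×5 + 14×0 + 9×4 + 14×4 = 285

F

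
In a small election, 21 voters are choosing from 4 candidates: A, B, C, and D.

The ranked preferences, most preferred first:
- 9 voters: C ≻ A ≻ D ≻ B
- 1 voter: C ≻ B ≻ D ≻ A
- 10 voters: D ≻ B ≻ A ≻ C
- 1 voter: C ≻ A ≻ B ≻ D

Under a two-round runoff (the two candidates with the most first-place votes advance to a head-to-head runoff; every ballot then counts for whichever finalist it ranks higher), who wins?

C

Round 1 first-place votes: A 0, B 0, C 11, D 10. C and D advance.
Runoff: C is ranked above D on 11 ballots, D above C on 10.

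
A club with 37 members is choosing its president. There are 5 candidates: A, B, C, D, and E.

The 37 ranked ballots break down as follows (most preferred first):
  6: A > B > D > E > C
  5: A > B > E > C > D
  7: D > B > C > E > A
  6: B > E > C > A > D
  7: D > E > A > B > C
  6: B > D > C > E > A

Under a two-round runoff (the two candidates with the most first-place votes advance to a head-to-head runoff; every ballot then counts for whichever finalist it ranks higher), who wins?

B

Round 1 first-place votes: A 11, B 12, C 0, D 14, E 0. D and B advance.
Runoff: D is ranked above B on 14 ballots, B above D on 23.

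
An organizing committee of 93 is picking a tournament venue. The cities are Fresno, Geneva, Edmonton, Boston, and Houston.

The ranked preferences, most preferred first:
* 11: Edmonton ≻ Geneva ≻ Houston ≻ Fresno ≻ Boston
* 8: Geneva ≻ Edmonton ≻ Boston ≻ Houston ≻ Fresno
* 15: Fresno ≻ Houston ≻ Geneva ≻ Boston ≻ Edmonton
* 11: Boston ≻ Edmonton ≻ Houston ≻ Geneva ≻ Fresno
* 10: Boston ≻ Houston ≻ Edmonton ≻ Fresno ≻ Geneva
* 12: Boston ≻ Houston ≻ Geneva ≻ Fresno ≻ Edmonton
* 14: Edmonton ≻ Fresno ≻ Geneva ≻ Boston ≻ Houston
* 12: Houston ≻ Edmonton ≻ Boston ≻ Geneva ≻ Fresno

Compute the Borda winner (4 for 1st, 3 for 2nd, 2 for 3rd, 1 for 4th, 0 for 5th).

Edmonton

Fresno: 11×1 + 8×0 + 15×4 + 11×0 + 10×1 + 12×1 + 14×3 + 12×0 = 135
Geneva: 11×3 + 8×4 + 15×2 + 11×1 + 10×0 + 12×2 + 14×2 + 12×1 = 170
Edmonton: 11×4 + 8×3 + 15×0 + 11×3 + 10×2 + 12×0 + 14×4 + 12×3 = 213
Boston: 11×0 + 8×2 + 15×1 + 11×4 + 10×4 + 12×4 + 14×1 + 12×2 = 201
Houston: 11×2 + 8×1 + 15×3 + 11×2 + 10×3 + 12×3 + 14×0 + 12×4 = 211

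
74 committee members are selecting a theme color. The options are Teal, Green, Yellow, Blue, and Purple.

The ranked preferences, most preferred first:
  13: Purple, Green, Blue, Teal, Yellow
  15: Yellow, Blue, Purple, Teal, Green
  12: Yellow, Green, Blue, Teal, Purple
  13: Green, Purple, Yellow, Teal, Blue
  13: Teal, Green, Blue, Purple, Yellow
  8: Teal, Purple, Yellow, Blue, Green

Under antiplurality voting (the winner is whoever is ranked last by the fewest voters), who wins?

Teal

Last-place votes: Teal 0, Green 23, Yellow 26, Blue 13, Purple 12.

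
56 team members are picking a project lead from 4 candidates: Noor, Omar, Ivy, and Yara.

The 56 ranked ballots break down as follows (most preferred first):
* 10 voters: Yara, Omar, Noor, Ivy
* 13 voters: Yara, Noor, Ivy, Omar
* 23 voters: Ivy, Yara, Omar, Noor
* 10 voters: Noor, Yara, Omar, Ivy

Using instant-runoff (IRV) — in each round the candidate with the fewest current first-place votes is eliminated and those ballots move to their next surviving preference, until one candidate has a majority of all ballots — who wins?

Yara

Round 1: Noor 10, Omar 0, Ivy 23, Yara 23. Omar eliminated.
Round 2: Noor 10, Ivy 23, Yara 23. Noor eliminated.
Round 3: Ivy 23, Yara 33. Yara has a majority (≥29).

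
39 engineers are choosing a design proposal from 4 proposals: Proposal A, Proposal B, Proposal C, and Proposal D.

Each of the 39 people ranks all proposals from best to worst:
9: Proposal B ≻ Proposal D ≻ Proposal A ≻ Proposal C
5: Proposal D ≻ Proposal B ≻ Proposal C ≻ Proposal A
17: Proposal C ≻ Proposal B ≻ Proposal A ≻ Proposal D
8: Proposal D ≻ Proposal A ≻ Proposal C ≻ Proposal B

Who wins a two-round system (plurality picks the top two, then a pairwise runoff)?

Proposal D

Round 1 first-place votes: Proposal A 0, Proposal B 9, Proposal C 17, Proposal D 13. Proposal C and Proposal D advance.
Runoff: Proposal C is ranked above Proposal D on 17 ballots, Proposal D above Proposal C on 22.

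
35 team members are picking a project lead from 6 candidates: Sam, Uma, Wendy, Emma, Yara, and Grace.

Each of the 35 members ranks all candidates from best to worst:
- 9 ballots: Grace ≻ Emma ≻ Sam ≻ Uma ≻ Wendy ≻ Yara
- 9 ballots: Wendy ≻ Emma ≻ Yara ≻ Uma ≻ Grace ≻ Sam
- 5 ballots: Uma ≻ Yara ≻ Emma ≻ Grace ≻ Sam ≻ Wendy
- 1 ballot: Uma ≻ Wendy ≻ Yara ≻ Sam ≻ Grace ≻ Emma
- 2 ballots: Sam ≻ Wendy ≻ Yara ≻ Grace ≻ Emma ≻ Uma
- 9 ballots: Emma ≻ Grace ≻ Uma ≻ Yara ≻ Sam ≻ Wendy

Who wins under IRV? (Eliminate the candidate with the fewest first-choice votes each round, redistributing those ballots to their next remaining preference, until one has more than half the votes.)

Emma

Round 1: Sam 2, Uma 6, Wendy 9, Emma 9, Yara 0, Grace 9. Yara eliminated.
Round 2: Sam 2, Uma 6, Wendy 9, Emma 9, Grace 9. Sam eliminated.
Round 3: Uma 6, Wendy 11, Emma 9, Grace 9. Uma eliminated.
Round 4: Wendy 12, Emma 14, Grace 9. Grace eliminated.
Round 5: Wendy 12, Emma 23. Emma has a majority (≥18).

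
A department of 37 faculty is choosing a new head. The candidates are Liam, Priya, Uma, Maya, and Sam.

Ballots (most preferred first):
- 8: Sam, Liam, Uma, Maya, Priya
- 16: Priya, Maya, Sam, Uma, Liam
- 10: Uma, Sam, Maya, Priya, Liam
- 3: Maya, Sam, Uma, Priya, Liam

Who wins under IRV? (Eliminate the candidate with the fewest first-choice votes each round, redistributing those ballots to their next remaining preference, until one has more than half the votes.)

Round 1: Liam 0, Priya 16, Uma 10, Maya 3, Sam 8. Liam eliminated.
Round 2: Priya 16, Uma 10, Maya 3, Sam 8. Maya eliminated.
Round 3: Priya 16, Uma 10, Sam 11. Uma eliminated.
Round 4: Priya 16, Sam 21. Sam has a majority (≥19).

Sam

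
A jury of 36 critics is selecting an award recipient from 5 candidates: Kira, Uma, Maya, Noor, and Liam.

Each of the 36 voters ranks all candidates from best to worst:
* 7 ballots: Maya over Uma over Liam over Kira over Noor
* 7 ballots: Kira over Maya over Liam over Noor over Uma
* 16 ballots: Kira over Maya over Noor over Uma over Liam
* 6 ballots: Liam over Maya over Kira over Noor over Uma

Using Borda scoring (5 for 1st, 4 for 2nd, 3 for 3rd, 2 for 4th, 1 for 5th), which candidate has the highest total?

Kira: 7×2 + 7×5 + 16×5 + 6×3 = 147
Uma: 7×4 + 7×1 + 16×2 + 6×1 = 73
Maya: 7×5 + 7×4 + 16×4 + 6×4 = 151
Noor: 7×1 + 7×2 + 16×3 + 6×2 = 81
Liam: 7×3 + 7×3 + 16×1 + 6×5 = 88

Maya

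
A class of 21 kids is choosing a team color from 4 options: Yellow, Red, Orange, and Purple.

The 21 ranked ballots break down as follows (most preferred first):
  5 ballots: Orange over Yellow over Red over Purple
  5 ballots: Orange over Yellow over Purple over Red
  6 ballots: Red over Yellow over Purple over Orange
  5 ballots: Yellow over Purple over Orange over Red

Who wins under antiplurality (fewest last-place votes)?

Yellow

Last-place votes: Yellow 0, Red 10, Orange 6, Purple 5.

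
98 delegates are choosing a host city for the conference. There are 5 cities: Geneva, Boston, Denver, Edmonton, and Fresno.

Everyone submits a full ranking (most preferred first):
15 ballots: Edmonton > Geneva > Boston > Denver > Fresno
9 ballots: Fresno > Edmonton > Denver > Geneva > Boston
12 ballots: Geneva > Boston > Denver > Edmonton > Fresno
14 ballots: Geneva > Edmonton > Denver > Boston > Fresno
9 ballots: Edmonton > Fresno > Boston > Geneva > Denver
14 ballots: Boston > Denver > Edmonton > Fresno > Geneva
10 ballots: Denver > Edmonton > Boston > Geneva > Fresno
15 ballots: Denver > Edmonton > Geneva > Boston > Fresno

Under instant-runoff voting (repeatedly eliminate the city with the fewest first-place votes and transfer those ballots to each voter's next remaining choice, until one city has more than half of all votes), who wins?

Denver

Round 1: Geneva 26, Boston 14, Denver 25, Edmonton 24, Fresno 9. Fresno eliminated.
Round 2: Geneva 26, Boston 14, Denver 25, Edmonton 33. Boston eliminated.
Round 3: Geneva 26, Denver 39, Edmonton 33. Geneva eliminated.
Round 4: Denver 51, Edmonton 47. Denver has a majority (≥50).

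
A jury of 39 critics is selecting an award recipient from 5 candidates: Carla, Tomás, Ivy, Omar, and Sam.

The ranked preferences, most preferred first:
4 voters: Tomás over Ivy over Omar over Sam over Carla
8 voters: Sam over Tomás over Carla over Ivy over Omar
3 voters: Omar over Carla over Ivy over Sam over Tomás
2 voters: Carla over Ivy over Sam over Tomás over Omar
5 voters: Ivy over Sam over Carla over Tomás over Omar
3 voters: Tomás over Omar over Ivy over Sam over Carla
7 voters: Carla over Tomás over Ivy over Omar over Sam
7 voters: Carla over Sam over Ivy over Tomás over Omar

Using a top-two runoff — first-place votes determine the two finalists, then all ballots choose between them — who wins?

Round 1 first-place votes: Carla 16, Tomás 7, Ivy 5, Omar 3, Sam 8. Carla and Sam advance.
Runoff: Carla is ranked above Sam on 19 ballots, Sam above Carla on 20.

Sam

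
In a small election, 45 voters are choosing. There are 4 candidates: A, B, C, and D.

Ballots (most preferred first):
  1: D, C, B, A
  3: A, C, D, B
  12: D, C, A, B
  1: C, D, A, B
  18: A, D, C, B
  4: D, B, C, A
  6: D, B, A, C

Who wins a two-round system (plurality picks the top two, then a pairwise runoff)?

D

Round 1 first-place votes: A 21, B 0, C 1, D 23. D and A advance.
Runoff: D is ranked above A on 24 ballots, A above D on 21.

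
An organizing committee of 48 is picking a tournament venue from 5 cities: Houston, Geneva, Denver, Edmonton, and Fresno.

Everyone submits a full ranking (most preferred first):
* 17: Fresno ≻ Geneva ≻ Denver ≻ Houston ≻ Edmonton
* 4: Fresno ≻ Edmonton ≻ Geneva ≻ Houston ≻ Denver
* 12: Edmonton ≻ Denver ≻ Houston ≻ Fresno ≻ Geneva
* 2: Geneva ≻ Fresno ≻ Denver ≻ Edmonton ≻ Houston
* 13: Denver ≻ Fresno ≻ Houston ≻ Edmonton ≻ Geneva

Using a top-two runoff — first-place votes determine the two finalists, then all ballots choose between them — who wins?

Round 1 first-place votes: Houston 0, Geneva 2, Denver 13, Edmonton 12, Fresno 21. Fresno and Denver advance.
Runoff: Fresno is ranked above Denver on 23 ballots, Denver above Fresno on 25.

Denver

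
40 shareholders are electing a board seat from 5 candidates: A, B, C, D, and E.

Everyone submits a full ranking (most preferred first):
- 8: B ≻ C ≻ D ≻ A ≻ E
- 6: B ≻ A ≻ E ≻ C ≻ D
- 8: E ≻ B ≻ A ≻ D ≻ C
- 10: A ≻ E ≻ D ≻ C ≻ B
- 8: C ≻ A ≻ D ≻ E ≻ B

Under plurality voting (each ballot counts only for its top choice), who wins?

First-place votes: A 10, B 14, C 8, D 0, E 8.

B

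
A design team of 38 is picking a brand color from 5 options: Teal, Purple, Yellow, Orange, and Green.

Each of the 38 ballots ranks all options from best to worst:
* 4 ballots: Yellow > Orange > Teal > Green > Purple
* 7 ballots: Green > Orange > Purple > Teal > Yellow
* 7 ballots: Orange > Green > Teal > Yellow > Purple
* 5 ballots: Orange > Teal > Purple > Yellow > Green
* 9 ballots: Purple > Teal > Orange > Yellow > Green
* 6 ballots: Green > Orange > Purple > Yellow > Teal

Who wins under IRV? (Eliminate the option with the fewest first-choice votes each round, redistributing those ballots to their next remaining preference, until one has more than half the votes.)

Orange

Round 1: Teal 0, Purple 9, Yellow 4, Orange 12, Green 13. Teal eliminated.
Round 2: Purple 9, Yellow 4, Orange 12, Green 13. Yellow eliminated.
Round 3: Purple 9, Orange 16, Green 13. Purple eliminated.
Round 4: Orange 25, Green 13. Orange has a majority (≥20).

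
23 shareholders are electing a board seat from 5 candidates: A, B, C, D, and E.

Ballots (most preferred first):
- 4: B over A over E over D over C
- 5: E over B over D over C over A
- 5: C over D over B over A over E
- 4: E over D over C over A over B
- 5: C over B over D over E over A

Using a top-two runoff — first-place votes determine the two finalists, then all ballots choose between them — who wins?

E

Round 1 first-place votes: A 0, B 4, C 10, D 0, E 9. C and E advance.
Runoff: C is ranked above E on 10 ballots, E above C on 13.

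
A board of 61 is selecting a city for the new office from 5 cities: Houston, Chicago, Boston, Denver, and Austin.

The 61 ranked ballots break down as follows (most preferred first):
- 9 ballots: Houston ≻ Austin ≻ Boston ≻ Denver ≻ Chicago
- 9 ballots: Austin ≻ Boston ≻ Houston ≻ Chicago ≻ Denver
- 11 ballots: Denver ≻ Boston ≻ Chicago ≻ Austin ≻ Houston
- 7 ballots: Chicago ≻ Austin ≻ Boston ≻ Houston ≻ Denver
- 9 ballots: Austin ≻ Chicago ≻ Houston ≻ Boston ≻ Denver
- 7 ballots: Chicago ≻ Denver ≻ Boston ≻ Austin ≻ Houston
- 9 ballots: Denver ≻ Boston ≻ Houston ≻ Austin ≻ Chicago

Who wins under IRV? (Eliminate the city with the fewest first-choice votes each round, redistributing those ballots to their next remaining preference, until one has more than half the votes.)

Austin

Round 1: Houston 9, Chicago 14, Boston 0, Denver 20, Austin 18. Boston eliminated.
Round 2: Houston 9, Chicago 14, Denver 20, Austin 18. Houston eliminated.
Round 3: Chicago 14, Denver 20, Austin 27. Chicago eliminated.
Round 4: Denver 27, Austin 34. Austin has a majority (≥31).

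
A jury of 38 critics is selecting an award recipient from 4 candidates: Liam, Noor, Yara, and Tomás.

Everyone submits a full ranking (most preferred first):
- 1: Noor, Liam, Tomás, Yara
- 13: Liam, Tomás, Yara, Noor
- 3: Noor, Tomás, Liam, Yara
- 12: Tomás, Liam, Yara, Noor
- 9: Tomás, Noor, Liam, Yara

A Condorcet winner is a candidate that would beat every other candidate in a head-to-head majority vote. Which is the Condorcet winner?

Tomás

Tomás vs Liam: 24–14
Tomás vs Noor: 34–4
Tomás vs Yara: 38–0
Tomás beats every other candidate.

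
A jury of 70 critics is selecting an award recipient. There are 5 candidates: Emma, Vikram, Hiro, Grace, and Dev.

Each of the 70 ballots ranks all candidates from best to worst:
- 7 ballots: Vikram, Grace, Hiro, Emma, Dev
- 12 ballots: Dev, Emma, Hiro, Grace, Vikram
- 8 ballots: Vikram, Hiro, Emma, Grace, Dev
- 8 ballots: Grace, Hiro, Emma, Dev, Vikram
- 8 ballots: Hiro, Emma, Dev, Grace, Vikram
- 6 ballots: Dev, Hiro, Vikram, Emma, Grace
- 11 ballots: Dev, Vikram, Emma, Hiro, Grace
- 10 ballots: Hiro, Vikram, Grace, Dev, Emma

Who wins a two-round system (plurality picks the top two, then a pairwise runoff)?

Round 1 first-place votes: Emma 0, Vikram 15, Hiro 18, Grace 8, Dev 29. Dev and Hiro advance.
Runoff: Dev is ranked above Hiro on 29 ballots, Hiro above Dev on 41.

Hiro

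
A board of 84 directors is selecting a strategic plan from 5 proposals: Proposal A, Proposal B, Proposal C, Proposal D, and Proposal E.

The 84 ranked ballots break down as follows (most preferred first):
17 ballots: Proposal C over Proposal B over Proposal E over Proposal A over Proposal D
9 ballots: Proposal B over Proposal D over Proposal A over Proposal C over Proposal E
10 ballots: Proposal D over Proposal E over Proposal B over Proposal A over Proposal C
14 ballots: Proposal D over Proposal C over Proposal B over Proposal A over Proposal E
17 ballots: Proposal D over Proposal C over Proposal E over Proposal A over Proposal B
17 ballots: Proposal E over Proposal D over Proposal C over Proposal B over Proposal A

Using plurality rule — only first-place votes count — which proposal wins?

Proposal D

First-place votes: Proposal A 0, Proposal B 9, Proposal C 17, Proposal D 41, Proposal E 17.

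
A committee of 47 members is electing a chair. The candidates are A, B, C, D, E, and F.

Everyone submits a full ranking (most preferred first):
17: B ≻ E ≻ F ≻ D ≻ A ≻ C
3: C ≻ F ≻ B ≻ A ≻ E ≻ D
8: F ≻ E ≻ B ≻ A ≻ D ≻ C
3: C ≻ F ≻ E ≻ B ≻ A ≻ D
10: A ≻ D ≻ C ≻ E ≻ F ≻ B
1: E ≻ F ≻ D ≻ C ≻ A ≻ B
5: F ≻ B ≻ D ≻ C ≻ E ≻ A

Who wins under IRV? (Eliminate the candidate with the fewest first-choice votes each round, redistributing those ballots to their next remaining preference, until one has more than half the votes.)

F

Round 1: A 10, B 17, C 6, D 0, E 1, F 13. D eliminated.
Round 2: A 10, B 17, C 6, E 1, F 13. E eliminated.
Round 3: A 10, B 17, C 6, F 14. C eliminated.
Round 4: A 10, B 17, F 20. A eliminated.
Round 5: B 17, F 30. F has a majority (≥24).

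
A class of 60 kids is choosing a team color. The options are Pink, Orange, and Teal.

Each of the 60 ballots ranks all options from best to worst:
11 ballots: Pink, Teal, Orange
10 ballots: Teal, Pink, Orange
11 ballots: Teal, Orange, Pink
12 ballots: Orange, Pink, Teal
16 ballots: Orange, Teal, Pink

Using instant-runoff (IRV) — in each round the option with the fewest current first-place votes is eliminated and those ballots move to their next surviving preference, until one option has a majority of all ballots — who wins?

Teal

Round 1: Pink 11, Orange 28, Teal 21. Pink eliminated.
Round 2: Orange 28, Teal 32. Teal has a majority (≥31).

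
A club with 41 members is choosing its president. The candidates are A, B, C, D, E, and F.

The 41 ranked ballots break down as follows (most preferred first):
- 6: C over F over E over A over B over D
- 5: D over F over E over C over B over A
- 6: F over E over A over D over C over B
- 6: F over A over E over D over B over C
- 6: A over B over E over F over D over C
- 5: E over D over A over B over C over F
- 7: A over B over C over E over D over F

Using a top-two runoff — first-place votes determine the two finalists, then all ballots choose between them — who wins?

Round 1 first-place votes: A 13, B 0, C 6, D 5, E 5, F 12. A and F advance.
Runoff: A is ranked above F on 18 ballots, F above A on 23.

F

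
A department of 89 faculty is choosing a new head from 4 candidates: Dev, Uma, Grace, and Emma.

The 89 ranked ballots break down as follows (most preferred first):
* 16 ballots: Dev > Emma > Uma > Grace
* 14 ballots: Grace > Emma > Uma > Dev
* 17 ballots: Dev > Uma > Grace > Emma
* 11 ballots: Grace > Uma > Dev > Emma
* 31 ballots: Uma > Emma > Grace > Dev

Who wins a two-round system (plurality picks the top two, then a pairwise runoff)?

Uma

Round 1 first-place votes: Dev 33, Uma 31, Grace 25, Emma 0. Dev and Uma advance.
Runoff: Dev is ranked above Uma on 33 ballots, Uma above Dev on 56.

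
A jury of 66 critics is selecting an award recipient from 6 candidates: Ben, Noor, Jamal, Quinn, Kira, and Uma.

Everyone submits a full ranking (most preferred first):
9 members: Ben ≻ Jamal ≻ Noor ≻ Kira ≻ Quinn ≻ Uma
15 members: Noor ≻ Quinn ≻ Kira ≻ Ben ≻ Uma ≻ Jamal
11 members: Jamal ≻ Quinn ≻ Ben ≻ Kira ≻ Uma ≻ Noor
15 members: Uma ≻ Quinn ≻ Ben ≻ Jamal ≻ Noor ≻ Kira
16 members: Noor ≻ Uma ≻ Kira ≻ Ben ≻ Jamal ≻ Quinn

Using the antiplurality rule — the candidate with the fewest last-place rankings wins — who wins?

Last-place votes: Ben 0, Noor 11, Jamal 15, Quinn 16, Kira 15, Uma 9.

Ben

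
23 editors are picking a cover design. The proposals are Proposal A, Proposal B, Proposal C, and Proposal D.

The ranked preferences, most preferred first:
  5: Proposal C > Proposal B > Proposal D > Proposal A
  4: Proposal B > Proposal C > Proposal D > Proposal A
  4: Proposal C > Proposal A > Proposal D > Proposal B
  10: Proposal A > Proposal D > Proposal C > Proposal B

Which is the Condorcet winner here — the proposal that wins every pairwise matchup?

Proposal C vs Proposal A: 13–10
Proposal C vs Proposal B: 19–4
Proposal C vs Proposal D: 13–10
Proposal C beats every other proposal.

Proposal C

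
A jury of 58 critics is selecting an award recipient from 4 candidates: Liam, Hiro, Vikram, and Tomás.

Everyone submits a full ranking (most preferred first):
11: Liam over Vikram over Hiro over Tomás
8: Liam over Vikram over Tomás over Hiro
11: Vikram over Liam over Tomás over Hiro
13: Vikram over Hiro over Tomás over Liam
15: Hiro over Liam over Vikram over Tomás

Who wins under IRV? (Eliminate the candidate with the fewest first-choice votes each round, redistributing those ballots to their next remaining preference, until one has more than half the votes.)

Liam

Round 1: Liam 19, Hiro 15, Vikram 24, Tomás 0. Tomás eliminated.
Round 2: Liam 19, Hiro 15, Vikram 24. Hiro eliminated.
Round 3: Liam 34, Vikram 24. Liam has a majority (≥30).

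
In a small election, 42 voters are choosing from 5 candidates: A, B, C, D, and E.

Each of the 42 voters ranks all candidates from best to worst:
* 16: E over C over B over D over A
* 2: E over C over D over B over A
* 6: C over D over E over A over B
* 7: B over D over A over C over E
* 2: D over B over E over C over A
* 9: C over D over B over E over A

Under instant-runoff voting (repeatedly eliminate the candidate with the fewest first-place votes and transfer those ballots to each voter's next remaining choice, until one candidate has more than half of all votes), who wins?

Round 1: A 0, B 7, C 15, D 2, E 18. A eliminated.
Round 2: B 7, C 15, D 2, E 18. D eliminated.
Round 3: B 9, C 15, E 18. B eliminated.
Round 4: C 22, E 20. C has a majority (≥22).

C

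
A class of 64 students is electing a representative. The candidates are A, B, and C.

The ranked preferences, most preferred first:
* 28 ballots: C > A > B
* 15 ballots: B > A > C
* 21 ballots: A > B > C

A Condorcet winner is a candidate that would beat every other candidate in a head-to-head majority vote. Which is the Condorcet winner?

A

A vs B: 49–15
A vs C: 36–28
A beats every other candidate.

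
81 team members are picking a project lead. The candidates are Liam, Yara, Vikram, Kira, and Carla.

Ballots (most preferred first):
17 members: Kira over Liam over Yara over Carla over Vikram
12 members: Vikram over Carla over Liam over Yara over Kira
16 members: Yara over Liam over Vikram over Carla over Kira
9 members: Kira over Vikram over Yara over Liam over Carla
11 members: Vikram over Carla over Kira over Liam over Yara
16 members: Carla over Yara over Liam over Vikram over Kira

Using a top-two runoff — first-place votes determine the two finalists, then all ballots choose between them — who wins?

Vikram

Round 1 first-place votes: Liam 0, Yara 16, Vikram 23, Kira 26, Carla 16. Kira and Vikram advance.
Runoff: Kira is ranked above Vikram on 26 ballots, Vikram above Kira on 55.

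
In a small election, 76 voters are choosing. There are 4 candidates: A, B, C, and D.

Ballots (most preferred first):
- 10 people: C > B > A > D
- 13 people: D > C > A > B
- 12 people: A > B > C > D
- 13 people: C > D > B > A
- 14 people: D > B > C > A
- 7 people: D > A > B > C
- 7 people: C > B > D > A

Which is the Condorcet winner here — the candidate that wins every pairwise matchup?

C vs A: 57–19
C vs B: 43–33
C vs D: 42–34
C beats every other candidate.

C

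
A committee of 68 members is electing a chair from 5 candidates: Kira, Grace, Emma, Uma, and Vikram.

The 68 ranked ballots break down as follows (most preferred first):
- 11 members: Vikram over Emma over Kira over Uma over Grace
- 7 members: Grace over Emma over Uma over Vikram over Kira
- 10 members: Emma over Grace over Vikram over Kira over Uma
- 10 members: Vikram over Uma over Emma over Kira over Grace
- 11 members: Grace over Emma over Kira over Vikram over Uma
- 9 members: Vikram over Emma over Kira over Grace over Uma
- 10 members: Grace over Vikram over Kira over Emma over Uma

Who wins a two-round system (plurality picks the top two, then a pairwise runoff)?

Round 1 first-place votes: Kira 0, Grace 28, Emma 10, Uma 0, Vikram 30. Vikram and Grace advance.
Runoff: Vikram is ranked above Grace on 30 ballots, Grace above Vikram on 38.

Grace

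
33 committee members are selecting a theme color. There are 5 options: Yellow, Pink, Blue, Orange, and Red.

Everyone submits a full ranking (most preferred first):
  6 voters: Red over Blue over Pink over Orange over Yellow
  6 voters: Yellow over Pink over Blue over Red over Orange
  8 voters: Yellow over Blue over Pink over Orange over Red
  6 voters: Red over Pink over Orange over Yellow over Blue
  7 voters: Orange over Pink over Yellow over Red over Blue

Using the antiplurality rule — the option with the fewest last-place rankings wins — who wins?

Last-place votes: Yellow 6, Pink 0, Blue 13, Orange 6, Red 8.

Pink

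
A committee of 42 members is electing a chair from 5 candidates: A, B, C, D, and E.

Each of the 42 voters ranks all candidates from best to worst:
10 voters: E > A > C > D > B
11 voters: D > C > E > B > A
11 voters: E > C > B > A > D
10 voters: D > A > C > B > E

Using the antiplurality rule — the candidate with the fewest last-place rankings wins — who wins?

C

Last-place votes: A 11, B 10, C 0, D 11, E 10.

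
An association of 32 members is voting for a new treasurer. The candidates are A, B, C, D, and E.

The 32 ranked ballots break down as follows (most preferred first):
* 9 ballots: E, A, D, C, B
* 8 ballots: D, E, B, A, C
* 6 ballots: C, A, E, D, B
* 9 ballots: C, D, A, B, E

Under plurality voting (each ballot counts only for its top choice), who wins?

First-place votes: A 0, B 0, C 15, D 8, E 9.

C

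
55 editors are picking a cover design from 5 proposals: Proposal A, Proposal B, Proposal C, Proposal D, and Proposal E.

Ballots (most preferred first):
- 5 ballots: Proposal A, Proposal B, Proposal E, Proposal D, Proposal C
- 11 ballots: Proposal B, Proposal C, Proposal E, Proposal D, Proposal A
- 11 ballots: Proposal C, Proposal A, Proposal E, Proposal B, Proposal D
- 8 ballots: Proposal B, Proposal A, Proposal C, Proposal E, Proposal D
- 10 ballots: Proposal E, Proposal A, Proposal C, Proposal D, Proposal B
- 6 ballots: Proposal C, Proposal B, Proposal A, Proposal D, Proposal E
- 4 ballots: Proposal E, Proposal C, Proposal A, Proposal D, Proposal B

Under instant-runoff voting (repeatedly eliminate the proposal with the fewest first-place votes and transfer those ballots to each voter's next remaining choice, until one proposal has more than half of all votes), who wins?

Proposal C

Round 1: Proposal A 5, Proposal B 19, Proposal C 17, Proposal D 0, Proposal E 14. Proposal D eliminated.
Round 2: Proposal A 5, Proposal B 19, Proposal C 17, Proposal E 14. Proposal A eliminated.
Round 3: Proposal B 24, Proposal C 17, Proposal E 14. Proposal E eliminated.
Round 4: Proposal B 24, Proposal C 31. Proposal C has a majority (≥28).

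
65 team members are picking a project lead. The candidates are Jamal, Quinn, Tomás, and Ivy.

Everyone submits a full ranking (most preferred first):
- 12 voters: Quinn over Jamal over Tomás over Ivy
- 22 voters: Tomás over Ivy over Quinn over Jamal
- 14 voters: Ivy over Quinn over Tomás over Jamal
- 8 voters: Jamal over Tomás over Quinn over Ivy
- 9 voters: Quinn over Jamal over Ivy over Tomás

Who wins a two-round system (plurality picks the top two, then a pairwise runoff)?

Round 1 first-place votes: Jamal 8, Quinn 21, Tomás 22, Ivy 14. Tomás and Quinn advance.
Runoff: Tomás is ranked above Quinn on 30 ballots, Quinn above Tomás on 35.

Quinn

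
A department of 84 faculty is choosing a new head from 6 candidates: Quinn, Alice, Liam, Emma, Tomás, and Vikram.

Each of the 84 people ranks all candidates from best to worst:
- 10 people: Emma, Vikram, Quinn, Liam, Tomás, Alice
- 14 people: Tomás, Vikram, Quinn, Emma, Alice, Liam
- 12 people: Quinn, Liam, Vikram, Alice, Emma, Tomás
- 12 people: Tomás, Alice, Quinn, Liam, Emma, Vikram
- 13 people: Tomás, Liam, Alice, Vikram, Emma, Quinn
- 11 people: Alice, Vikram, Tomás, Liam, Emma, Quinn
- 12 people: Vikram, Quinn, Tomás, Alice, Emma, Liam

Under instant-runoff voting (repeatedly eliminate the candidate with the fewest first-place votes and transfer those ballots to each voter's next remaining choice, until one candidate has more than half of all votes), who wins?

Vikram

Round 1: Quinn 12, Alice 11, Liam 0, Emma 10, Tomás 39, Vikram 12. Liam eliminated.
Round 2: Quinn 12, Alice 11, Emma 10, Tomás 39, Vikram 12. Emma eliminated.
Round 3: Quinn 12, Alice 11, Tomás 39, Vikram 22. Alice eliminated.
Round 4: Quinn 12, Tomás 39, Vikram 33. Quinn eliminated.
Round 5: Tomás 39, Vikram 45. Vikram has a majority (≥43).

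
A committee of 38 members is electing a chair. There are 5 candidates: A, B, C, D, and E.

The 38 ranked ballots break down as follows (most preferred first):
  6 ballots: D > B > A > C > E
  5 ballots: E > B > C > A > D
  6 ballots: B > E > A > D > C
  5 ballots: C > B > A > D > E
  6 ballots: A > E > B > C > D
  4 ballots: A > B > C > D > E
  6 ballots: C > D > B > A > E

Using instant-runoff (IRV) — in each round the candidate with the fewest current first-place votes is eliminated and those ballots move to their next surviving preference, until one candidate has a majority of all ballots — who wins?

Round 1: A 10, B 6, C 11, D 6, E 5. E eliminated.
Round 2: A 10, B 11, C 11, D 6. D eliminated.
Round 3: A 10, B 17, C 11. A eliminated.
Round 4: B 27, C 11. B has a majority (≥20).

B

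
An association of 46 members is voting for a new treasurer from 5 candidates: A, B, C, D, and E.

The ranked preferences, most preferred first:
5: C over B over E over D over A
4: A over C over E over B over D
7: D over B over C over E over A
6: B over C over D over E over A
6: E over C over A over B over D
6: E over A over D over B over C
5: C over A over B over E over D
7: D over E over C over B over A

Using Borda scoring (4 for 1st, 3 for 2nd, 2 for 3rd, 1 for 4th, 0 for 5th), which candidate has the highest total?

C

A: 5×0 + 4×4 + 7×0 + 6×0 + 6×2 + 6×3 + 5×3 + 7×0 = 61
B: 5×3 + 4×1 + 7×3 + 6×4 + 6×1 + 6×1 + 5×2 + 7×1 = 93
C: 5×4 + 4×3 + 7×2 + 6×3 + 6×3 + 6×0 + 5×4 + 7×2 = 116
D: 5×1 + 4×0 + 7×4 + 6×2 + 6×0 + 6×2 + 5×0 + 7×4 = 85
E: 5×2 + 4×2 + 7×1 + 6×1 + 6×4 + 6×4 + 5×1 + 7×3 = 105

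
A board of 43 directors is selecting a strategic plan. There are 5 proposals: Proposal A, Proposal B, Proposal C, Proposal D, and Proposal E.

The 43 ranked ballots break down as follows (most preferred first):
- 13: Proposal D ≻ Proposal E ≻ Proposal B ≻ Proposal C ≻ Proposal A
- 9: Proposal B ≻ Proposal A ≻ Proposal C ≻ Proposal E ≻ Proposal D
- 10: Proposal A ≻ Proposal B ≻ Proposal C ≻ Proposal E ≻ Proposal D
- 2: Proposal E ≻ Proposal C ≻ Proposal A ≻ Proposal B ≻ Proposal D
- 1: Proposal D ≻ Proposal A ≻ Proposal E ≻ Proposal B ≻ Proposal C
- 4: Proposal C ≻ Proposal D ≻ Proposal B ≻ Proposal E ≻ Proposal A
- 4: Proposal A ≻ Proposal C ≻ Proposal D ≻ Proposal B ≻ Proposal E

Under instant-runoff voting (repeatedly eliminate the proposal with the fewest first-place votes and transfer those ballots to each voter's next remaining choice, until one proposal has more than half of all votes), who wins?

Round 1: Proposal A 14, Proposal B 9, Proposal C 4, Proposal D 14, Proposal E 2. Proposal E eliminated.
Round 2: Proposal A 14, Proposal B 9, Proposal C 6, Proposal D 14. Proposal C eliminated.
Round 3: Proposal A 16, Proposal B 9, Proposal D 18. Proposal B eliminated.
Round 4: Proposal A 25, Proposal D 18. Proposal A has a majority (≥22).

Proposal A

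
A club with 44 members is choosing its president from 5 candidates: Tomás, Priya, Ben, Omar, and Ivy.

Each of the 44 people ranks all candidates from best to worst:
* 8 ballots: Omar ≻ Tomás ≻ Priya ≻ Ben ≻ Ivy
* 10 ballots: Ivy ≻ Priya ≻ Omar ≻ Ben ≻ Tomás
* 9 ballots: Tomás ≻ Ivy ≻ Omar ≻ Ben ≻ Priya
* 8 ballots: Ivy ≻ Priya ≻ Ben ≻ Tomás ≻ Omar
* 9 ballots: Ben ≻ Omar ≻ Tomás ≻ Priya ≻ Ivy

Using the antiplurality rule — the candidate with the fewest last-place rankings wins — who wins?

Last-place votes: Tomás 10, Priya 9, Ben 0, Omar 8, Ivy 17.

Ben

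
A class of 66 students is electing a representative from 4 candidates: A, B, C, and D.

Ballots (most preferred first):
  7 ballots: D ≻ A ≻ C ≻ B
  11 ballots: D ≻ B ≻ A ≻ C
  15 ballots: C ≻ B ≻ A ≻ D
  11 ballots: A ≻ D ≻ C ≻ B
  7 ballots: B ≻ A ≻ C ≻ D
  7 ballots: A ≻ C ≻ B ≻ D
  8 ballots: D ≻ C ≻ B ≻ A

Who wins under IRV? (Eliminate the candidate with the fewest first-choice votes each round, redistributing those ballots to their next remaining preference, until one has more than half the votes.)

Round 1: A 18, B 7, C 15, D 26. B eliminated.
Round 2: A 25, C 15, D 26. C eliminated.
Round 3: A 40, D 26. A has a majority (≥34).

A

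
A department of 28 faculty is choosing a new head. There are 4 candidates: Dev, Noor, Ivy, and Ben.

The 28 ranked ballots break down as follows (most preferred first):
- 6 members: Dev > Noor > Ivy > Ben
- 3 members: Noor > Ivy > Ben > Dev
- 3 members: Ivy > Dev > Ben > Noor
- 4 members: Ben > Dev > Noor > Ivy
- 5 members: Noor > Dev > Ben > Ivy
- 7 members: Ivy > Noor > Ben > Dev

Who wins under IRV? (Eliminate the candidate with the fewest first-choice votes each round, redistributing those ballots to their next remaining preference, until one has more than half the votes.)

Dev

Round 1: Dev 6, Noor 8, Ivy 10, Ben 4. Ben eliminated.
Round 2: Dev 10, Noor 8, Ivy 10. Noor eliminated.
Round 3: Dev 15, Ivy 13. Dev has a majority (≥15).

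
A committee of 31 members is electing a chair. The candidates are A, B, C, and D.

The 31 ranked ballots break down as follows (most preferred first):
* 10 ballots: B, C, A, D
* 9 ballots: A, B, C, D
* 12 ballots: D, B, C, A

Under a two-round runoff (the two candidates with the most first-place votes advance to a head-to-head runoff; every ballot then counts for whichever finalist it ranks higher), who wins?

B

Round 1 first-place votes: A 9, B 10, C 0, D 12. D and B advance.
Runoff: D is ranked above B on 12 ballots, B above D on 19.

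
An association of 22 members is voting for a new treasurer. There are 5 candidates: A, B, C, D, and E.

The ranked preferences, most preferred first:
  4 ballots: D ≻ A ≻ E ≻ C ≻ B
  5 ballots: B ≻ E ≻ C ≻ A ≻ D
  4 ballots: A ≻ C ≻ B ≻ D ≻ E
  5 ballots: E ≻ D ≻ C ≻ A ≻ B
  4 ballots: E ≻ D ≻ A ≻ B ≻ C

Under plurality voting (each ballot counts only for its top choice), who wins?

First-place votes: A 4, B 5, C 0, D 4, E 9.

E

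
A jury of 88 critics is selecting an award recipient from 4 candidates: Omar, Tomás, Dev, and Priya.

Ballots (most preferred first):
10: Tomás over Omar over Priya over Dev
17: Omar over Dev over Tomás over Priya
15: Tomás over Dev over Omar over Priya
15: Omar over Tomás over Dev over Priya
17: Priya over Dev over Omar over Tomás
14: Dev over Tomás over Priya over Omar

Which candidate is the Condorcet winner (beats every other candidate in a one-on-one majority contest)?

Dev vs Omar: 46–42
Dev vs Tomás: 48–40
Dev vs Priya: 61–27
Dev beats every other candidate.

Dev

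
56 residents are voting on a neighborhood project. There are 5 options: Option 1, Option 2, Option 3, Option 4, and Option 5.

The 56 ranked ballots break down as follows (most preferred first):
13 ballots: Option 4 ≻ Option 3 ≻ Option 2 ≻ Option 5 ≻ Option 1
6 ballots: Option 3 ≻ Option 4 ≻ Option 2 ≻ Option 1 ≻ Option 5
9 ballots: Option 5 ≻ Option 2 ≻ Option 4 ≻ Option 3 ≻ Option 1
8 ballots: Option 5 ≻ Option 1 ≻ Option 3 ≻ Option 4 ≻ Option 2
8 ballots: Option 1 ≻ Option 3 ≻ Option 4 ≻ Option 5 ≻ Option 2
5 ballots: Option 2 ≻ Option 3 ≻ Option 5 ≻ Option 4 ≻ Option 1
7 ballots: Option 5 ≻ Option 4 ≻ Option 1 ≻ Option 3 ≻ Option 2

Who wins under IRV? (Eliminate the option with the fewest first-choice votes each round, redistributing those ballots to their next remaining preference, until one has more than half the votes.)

Option 3

Round 1: Option 1 8, Option 2 5, Option 3 6, Option 4 13, Option 5 24. Option 2 eliminated.
Round 2: Option 1 8, Option 3 11, Option 4 13, Option 5 24. Option 1 eliminated.
Round 3: Option 3 19, Option 4 13, Option 5 24. Option 4 eliminated.
Round 4: Option 3 32, Option 5 24. Option 3 has a majority (≥29).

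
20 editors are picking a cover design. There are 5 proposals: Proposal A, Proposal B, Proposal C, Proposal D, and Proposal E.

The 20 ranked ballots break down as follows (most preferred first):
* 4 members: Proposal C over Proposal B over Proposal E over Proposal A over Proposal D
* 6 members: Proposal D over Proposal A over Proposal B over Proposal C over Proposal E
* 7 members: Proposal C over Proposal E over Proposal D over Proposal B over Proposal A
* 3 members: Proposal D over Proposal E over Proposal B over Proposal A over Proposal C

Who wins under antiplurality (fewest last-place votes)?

Last-place votes: Proposal A 7, Proposal B 0, Proposal C 3, Proposal D 4, Proposal E 6.

Proposal B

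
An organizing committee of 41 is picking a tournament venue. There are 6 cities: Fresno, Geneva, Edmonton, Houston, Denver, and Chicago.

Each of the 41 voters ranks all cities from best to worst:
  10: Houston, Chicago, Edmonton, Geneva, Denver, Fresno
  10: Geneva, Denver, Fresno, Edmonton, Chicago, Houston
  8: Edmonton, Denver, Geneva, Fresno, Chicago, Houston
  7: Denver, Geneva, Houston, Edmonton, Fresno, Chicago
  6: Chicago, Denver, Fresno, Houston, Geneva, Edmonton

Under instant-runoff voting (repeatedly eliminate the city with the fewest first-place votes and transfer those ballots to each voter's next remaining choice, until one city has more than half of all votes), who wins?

Round 1: Fresno 0, Geneva 10, Edmonton 8, Houston 10, Denver 7, Chicago 6. Fresno eliminated.
Round 2: Geneva 10, Edmonton 8, Houston 10, Denver 7, Chicago 6. Chicago eliminated.
Round 3: Geneva 10, Edmonton 8, Houston 10, Denver 13. Edmonton eliminated.
Round 4: Geneva 10, Houston 10, Denver 21. Denver has a majority (≥21).

Denver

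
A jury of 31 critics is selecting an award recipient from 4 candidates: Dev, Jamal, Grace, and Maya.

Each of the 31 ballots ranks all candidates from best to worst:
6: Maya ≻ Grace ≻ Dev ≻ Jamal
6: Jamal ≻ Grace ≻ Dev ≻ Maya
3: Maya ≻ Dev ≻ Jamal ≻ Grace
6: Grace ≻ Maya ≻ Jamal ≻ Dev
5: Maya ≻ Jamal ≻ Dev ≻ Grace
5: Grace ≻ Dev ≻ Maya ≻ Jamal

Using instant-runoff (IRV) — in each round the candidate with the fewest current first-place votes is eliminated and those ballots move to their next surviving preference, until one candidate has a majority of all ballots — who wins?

Grace

Round 1: Dev 0, Jamal 6, Grace 11, Maya 14. Dev eliminated.
Round 2: Jamal 6, Grace 11, Maya 14. Jamal eliminated.
Round 3: Grace 17, Maya 14. Grace has a majority (≥16).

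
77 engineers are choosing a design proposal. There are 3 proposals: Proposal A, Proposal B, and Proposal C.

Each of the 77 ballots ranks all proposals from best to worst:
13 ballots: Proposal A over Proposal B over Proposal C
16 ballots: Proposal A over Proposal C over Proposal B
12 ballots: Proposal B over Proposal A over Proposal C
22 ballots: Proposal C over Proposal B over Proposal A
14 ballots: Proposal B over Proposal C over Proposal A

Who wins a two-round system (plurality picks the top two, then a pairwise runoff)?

Round 1 first-place votes: Proposal A 29, Proposal B 26, Proposal C 22. Proposal A and Proposal B advance.
Runoff: Proposal A is ranked above Proposal B on 29 ballots, Proposal B above Proposal A on 48.

Proposal B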